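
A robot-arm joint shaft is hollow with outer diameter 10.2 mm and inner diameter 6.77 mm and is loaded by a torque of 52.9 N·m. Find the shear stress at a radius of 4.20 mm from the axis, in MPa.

J = π(d_o⁴ − d_i⁴)/32 = π(0.0102⁴ − 0.00677⁴)/32 = 8.564×10^-10 m⁴.
Shear stress varies linearly with radius: τ = T·r/J = 52.90 × 0.00420 / 8.564×10^-10 = 2.594×10^8 Pa.

259 MPa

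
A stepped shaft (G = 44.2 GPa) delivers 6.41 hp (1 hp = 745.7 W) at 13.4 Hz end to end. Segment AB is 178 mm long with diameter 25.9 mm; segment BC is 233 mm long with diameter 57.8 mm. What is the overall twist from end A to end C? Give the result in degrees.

ω = 2π·13.4 = 84.19 rad/s, so T = P/ω = 6.41×745.7 / 84.19 = 56.77 N·m.
J_AB = π(0.0259)⁴/32 = 4.42×10^-8 m⁴; J_BC = π(0.0578)⁴/32 = 1.10×10^-6 m⁴.
θ = (T/G)·Σ L_i/J_i = (56.77/44.2×10⁹)·(0.178/4.42×10^-8 + 0.233/1.10×10^-6) = 5.448×10^-3 rad.

0.312°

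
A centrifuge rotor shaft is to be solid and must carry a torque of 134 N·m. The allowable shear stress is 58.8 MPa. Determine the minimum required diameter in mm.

For a solid shaft τ_max = 16T/(πd³), so d = (16T/(π τ_allow))^(1/3) = (16·134.0/(π·5.88×10^7))^(1/3) = 0.02264 m.

22.6 mm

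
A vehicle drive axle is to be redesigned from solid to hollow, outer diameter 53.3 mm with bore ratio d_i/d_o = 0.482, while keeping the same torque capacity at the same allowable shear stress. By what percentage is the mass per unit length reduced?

Equal τ_max and T ⇒ the solid shaft needs d_s³ = d_o³(1−k⁴), so d_s = 53.3·(1−0.482⁴)^(1/3) = 52.32 mm.
Area ratio A_h/A_s = d_o²(1−k²)/d_s² = (1−k²)/(1−k⁴)^(2/3) = 0.7966.
Mass saving = 1 − 0.7966 = 20.3 %.

20.3 %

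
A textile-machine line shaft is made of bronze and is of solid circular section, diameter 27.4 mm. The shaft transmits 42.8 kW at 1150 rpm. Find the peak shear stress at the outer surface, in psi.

12800 psi

ω = 2π·1150/60 = 120.4 rad/s, so T = P/ω = 42.8×10³ / 120.4 = 355.4 N·m.
J = πd⁴/32 = π(0.0274)⁴/32 = 5.534×10^-8 m⁴.
τ_max = T·r/J = 355.4 × 0.0137 / 5.534×10^-8 = 8.799×10^7 Pa.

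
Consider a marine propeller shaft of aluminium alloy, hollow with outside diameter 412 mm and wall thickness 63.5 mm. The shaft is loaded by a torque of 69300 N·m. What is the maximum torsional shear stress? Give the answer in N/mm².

J = π(d_o⁴ − d_i⁴)/32 = π(0.412⁴ − 0.285⁴)/32 = 2.181×10^-3 m⁴.
τ_max = T·r/J = 69300 × 0.206 / 2.181×10^-3 = 6.546×10^6 Pa.

6.55 N/mm²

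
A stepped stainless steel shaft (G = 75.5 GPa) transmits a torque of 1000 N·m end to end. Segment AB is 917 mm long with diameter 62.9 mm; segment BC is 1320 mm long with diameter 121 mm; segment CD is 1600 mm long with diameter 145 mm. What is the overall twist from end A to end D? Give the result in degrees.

0.528°

J_AB = π(0.0629)⁴/32 = 1.54×10^-6 m⁴; J_BC = π(0.121)⁴/32 = 2.10×10^-5 m⁴; J_CD = π(0.145)⁴/32 = 4.34×10^-5 m⁴.
θ = (T/G)·Σ L_i/J_i = (1000/75.5×10⁹)·(0.917/1.54×10^-6 + 1.32/2.10×10^-5 + 1.60/4.34×10^-5) = 9.223×10^-3 rad.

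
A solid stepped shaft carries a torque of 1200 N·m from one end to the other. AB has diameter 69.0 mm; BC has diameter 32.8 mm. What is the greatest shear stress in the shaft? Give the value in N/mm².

173 N/mm²

Under the same torque, τ_max = 16T/(πd³) is largest where d is smallest — segment BC (d = 32.8 mm).
τ_max = 16·1200/(π·(0.0328)³) = 1.732×10^8 Pa.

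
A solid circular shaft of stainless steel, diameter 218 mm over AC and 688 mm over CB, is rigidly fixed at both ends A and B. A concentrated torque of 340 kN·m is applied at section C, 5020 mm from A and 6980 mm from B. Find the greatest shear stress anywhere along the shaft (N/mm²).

Compatibility: T_A·a/J_AC = T_B·b/J_CB with T_A + T_B = T₀.
J_AC = 2.22×10^-4 m⁴, J_CB = 0.0220 m⁴, so T_A = T₀·(J_AC/a)/((J_AC/a)+(J_CB/b)) = 4700 N·m, T_B = 335300 N·m.
τ in each portion: τ_AC = 2.31×10^6 Pa, τ_CB = 5.24×10^6 Pa; maximum is in CB.
τ_max = T_CB·r/J = 335300·0.344/0.0220 = 5.244×10^6 Pa.

5.24 N/mm²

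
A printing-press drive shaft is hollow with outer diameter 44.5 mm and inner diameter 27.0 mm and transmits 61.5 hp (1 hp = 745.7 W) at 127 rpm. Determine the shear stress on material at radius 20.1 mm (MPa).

208 MPa

ω = 2π·127/60 = 13.30 rad/s, so T = P/ω = 61.5×745.7 / 13.30 = 3448 N·m.
J = π(d_o⁴ − d_i⁴)/32 = π(0.0445⁴ − 0.0270⁴)/32 = 3.328×10^-7 m⁴.
Shear stress varies linearly with radius: τ = T·r/J = 3448 × 0.0201 / 3.328×10^-7 = 2.083×10^8 Pa.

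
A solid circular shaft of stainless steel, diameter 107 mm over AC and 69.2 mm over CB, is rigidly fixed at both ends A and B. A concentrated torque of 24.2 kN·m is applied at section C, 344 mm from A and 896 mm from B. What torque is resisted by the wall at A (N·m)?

Compatibility: T_A·a/J_AC = T_B·b/J_CB with T_A + T_B = T₀.
J_AC = 1.29×10^-5 m⁴, J_CB = 2.25×10^-6 m⁴, so T_A = T₀·(J_AC/a)/((J_AC/a)+(J_CB/b)) = 22680 N·m, T_B = 1523 N·m.

22700 N·m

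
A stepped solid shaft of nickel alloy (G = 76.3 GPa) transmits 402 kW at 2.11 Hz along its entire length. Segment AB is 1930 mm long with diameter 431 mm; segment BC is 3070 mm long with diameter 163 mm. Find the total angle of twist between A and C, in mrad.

17.8 mrad

ω = 2π·2.11 = 13.26 rad/s, so T = P/ω = 402×10³ / 13.26 = 30320 N·m.
J_AB = π(0.431)⁴/32 = 3.39×10^-3 m⁴; J_BC = π(0.163)⁴/32 = 6.93×10^-5 m⁴.
θ = (T/G)·Σ L_i/J_i = (30320/76.3×10⁹)·(1.93/3.39×10^-3 + 3.07/6.93×10^-5) = 0.01783 rad.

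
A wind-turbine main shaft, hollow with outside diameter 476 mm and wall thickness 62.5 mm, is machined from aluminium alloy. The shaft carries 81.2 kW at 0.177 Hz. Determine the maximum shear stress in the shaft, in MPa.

ω = 2π·0.177 = 1.112 rad/s, so T = P/ω = 81.2×10³ / 1.112 = 73010 N·m.
J = π(d_o⁴ − d_i⁴)/32 = π(0.476⁴ − 0.351⁴)/32 = 3.550×10^-3 m⁴.
τ_max = T·r/J = 73010 × 0.238 / 3.550×10^-3 = 4.895×10^6 Pa.

4.90 MPa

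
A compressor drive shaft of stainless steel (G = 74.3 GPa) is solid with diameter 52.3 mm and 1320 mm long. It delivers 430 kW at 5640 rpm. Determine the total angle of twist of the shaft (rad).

0.0176 rad

ω = 2π·5640/60 = 590.6 rad/s, so T = P/ω = 430×10³ / 590.6 = 728.0 N·m.
J = πd⁴/32 = π(0.0523)⁴/32 = 7.345×10^-7 m⁴.
θ = T·L/(G·J) = 728.0 × 1.32 / (74.3×10⁹ × 7.345×10^-7) = 0.01761 rad.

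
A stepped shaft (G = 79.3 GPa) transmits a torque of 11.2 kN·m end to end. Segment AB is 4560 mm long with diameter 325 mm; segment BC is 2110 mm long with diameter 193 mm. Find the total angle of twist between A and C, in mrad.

2.78 mrad

J_AB = π(0.325)⁴/32 = 1.10×10^-3 m⁴; J_BC = π(0.193)⁴/32 = 1.36×10^-4 m⁴.
θ = (T/G)·Σ L_i/J_i = (11200/79.3×10⁹)·(4.56/1.10×10^-3 + 2.11/1.36×10^-4) = 2.776×10^-3 rad.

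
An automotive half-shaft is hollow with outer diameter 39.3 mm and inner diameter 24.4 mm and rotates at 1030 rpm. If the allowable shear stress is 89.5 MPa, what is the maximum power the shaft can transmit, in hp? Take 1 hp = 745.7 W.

131 hp

J = π(d_o⁴ − d_i⁴)/32 = π(0.0393⁴ − 0.0244⁴)/32 = 1.994×10^-7 m⁴.
T_max = τ_allow·J/r = 8.95×10^7 × 1.994×10^-7 / 0.0196 = 908.2 N·m.
ω = 2π·1030/60 = 107.9 rad/s, so P_max = T_max·ω = 9.796×10^4 W.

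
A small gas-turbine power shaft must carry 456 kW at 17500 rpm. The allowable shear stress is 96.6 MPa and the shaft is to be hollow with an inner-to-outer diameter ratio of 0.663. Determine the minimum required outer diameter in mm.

ω = 2π·17500/60 = 1833 rad/s, so T = P/ω = 456×10³ / 1833 = 248.8 N·m.
For a hollow shaft with d_i/d_o = 0.663: τ_max = 16T/(π d_o³ (1−k⁴)), so d_o = [16T/(π τ_allow (1−k⁴))]^(1/3) = [16·248.8/(π·9.66×10^7·0.8068)]^(1/3) = 0.02533 m.

25.3 mm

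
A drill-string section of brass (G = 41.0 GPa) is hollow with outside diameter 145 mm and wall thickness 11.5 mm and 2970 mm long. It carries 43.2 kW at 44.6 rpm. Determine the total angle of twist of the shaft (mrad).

ω = 2π·44.6/60 = 4.671 rad/s, so T = P/ω = 43.2×10³ / 4.671 = 9250 N·m.
J = π(d_o⁴ − d_i⁴)/32 = π(0.145⁴ − 0.122⁴)/32 = 2.165×10^-5 m⁴.
θ = T·L/(G·J) = 9250 × 2.97 / (41.0×10⁹ × 2.165×10^-5) = 0.03095 rad.

30.9 mrad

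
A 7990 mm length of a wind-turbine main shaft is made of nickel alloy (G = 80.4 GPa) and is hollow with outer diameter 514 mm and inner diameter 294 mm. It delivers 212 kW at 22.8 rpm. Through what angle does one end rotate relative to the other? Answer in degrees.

0.0826°

ω = 2π·22.8/60 = 2.388 rad/s, so T = P/ω = 212×10³ / 2.388 = 88790 N·m.
J = π(d_o⁴ − d_i⁴)/32 = π(0.514⁴ − 0.294⁴)/32 = 6.119×10^-3 m⁴.
θ = T·L/(G·J) = 88790 × 7.99 / (80.4×10⁹ × 6.119×10^-3) = 1.442×10^-3 rad.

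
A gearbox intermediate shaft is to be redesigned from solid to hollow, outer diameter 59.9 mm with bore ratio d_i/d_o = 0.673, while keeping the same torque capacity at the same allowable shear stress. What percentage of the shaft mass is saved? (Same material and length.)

Equal τ_max and T ⇒ the solid shaft needs d_s³ = d_o³(1−k⁴), so d_s = 59.9·(1−0.673⁴)^(1/3) = 55.49 mm.
Area ratio A_h/A_s = d_o²(1−k²)/d_s² = (1−k²)/(1−k⁴)^(2/3) = 0.6376.
Mass saving = 1 − 0.6376 = 36.2 %.

36.2 %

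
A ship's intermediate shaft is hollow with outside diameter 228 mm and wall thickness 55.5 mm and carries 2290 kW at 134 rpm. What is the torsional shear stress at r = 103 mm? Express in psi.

ω = 2π·134/60 = 14.03 rad/s, so T = P/ω = 2290×10³ / 14.03 = 163200 N·m.
J = π(d_o⁴ − d_i⁴)/32 = π(0.228⁴ − 0.117⁴)/32 = 2.469×10^-4 m⁴.
Shear stress varies linearly with radius: τ = T·r/J = 163200 × 0.103 / 2.469×10^-4 = 6.808×10^7 Pa.

9870 psi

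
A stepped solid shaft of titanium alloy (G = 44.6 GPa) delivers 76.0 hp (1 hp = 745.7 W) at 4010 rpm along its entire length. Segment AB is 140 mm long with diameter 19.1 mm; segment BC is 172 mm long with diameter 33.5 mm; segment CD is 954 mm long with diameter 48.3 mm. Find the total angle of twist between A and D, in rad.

ω = 2π·4010/60 = 419.9 rad/s, so T = P/ω = 76.0×745.7 / 419.9 = 135.0 N·m.
J_AB = π(0.0191)⁴/32 = 1.31×10^-8 m⁴; J_BC = π(0.0335)⁴/32 = 1.24×10^-7 m⁴; J_CD = π(0.0483)⁴/32 = 5.34×10^-7 m⁴.
θ = (T/G)·Σ L_i/J_i = (135.0/44.6×10⁹)·(0.140/1.31×10^-8 + 0.172/1.24×10^-7 + 0.954/5.34×10^-7) = 0.04204 rad.

0.0420 rad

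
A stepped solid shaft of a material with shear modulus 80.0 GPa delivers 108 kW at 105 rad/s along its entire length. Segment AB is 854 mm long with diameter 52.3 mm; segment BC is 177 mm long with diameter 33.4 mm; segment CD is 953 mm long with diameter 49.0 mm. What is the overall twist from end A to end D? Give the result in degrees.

3.16°

ω = 105 rad/s, so T = P/ω = 108×10³ / 105.0 = 1029 N·m.
J_AB = π(0.0523)⁴/32 = 7.35×10^-7 m⁴; J_BC = π(0.0334)⁴/32 = 1.22×10^-7 m⁴; J_CD = π(0.0490)⁴/32 = 5.66×10^-7 m⁴.
θ = (T/G)·Σ L_i/J_i = (1029/80.0×10⁹)·(0.854/7.35×10^-7 + 0.177/1.22×10^-7 + 0.953/5.66×10^-7) = 0.05522 rad.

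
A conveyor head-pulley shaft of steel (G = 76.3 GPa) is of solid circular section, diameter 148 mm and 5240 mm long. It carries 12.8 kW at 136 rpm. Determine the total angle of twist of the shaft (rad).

ω = 2π·136/60 = 14.24 rad/s, so T = P/ω = 12.8×10³ / 14.24 = 898.8 N·m.
J = πd⁴/32 = π(0.148)⁴/32 = 4.710×10^-5 m⁴.
θ = T·L/(G·J) = 898.8 × 5.24 / (76.3×10⁹ × 4.710×10^-5) = 1.310×10^-3 rad.

0.00131 rad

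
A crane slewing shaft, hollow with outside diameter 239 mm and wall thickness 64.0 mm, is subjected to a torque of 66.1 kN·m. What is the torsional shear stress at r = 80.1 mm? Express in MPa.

17.3 MPa

J = π(d_o⁴ − d_i⁴)/32 = π(0.239⁴ − 0.111⁴)/32 = 3.054×10^-4 m⁴.
Shear stress varies linearly with radius: τ = T·r/J = 66100 × 0.0801 / 3.054×10^-4 = 1.734×10^7 Pa.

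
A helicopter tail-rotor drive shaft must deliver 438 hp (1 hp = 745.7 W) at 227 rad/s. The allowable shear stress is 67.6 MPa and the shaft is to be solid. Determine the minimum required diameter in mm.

47.7 mm

ω = 227 rad/s, so T = P/ω = 438×745.7 / 227.0 = 1439 N·m.
For a solid shaft τ_max = 16T/(πd³), so d = (16T/(π τ_allow))^(1/3) = (16·1439/(π·6.76×10^7))^(1/3) = 0.04768 m.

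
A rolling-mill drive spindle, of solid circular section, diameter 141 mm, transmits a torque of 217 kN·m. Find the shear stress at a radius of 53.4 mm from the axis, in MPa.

J = πd⁴/32 = π(0.141)⁴/32 = 3.880×10^-5 m⁴.
Shear stress varies linearly with radius: τ = T·r/J = 217000 × 0.0534 / 3.880×10^-5 = 2.986×10^8 Pa.

299 MPa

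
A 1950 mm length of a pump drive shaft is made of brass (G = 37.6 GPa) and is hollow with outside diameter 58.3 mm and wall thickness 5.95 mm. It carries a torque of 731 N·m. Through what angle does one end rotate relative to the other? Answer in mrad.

55.8 mrad

J = π(d_o⁴ − d_i⁴)/32 = π(0.0583⁴ − 0.0464⁴)/32 = 6.791×10^-7 m⁴.
θ = T·L/(G·J) = 731.0 × 1.95 / (37.6×10⁹ × 6.791×10^-7) = 0.05583 rad.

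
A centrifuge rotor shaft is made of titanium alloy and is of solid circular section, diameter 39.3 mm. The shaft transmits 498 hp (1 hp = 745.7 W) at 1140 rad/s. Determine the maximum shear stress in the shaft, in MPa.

ω = 1140 rad/s, so T = P/ω = 498×745.7 / 1140 = 325.8 N·m.
J = πd⁴/32 = π(0.0393)⁴/32 = 2.342×10^-7 m⁴.
τ_max = T·r/J = 325.8 × 0.0196 / 2.342×10^-7 = 2.733×10^7 Pa.

27.3 MPa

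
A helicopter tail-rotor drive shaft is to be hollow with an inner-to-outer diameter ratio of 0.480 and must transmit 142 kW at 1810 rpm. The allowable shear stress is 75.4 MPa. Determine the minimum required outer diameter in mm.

37.7 mm

ω = 2π·1810/60 = 189.5 rad/s, so T = P/ω = 142×10³ / 189.5 = 749.2 N·m.
For a hollow shaft with d_i/d_o = 0.480: τ_max = 16T/(π d_o³ (1−k⁴)), so d_o = [16T/(π τ_allow (1−k⁴))]^(1/3) = [16·749.2/(π·7.54×10^7·0.9469)]^(1/3) = 0.03767 m.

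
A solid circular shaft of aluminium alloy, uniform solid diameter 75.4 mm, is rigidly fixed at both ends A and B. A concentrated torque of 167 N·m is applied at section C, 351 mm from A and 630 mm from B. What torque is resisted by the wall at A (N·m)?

107 N·m

With uniform GJ and both ends fixed, compatibility θ_AC = θ_CB gives T_A·a = T_B·b, together with T_A + T_B = T₀.
T_A = T₀·b/(a+b) = 167.0·630/981.0 = 107.2 N·m; T_B = 59.75 N·m.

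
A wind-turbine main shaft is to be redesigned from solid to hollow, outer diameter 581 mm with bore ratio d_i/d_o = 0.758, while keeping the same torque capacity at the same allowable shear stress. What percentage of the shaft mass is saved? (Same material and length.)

44.4 %

Equal τ_max and T ⇒ the solid shaft needs d_s³ = d_o³(1−k⁴), so d_s = 581·(1−0.758⁴)^(1/3) = 508.4 mm.
Area ratio A_h/A_s = d_o²(1−k²)/d_s² = (1−k²)/(1−k⁴)^(2/3) = 0.5557.
Mass saving = 1 − 0.5557 = 44.4 %.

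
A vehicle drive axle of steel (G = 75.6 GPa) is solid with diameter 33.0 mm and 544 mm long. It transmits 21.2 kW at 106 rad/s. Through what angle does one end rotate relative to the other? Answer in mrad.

ω = 106 rad/s, so T = P/ω = 21.2×10³ / 106.0 = 200.0 N·m.
J = πd⁴/32 = π(0.0330)⁴/32 = 1.164×10^-7 m⁴.
θ = T·L/(G·J) = 200.0 × 0.544 / (75.6×10⁹ × 1.164×10^-7) = 0.01236 rad.

12.4 mrad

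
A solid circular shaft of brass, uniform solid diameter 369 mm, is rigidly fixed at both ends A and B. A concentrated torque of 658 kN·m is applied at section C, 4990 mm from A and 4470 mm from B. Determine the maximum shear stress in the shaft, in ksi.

With uniform GJ and both ends fixed, compatibility θ_AC = θ_CB gives T_A·a = T_B·b, together with T_A + T_B = T₀.
T_A = T₀·b/(a+b) = 658000·4470/9460 = 310900 N·m; T_B = 347100 N·m.
τ in each portion: τ_AC = 3.15×10^7 Pa, τ_CB = 3.52×10^7 Pa; maximum is in CB.
τ_max = T_CB·r/J = 347100·0.184/1.82×10^-3 = 3.518×10^7 Pa.

5.10 ksi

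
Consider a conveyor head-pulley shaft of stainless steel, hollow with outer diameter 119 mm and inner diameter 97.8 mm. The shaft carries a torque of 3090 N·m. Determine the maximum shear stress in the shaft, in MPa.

J = π(d_o⁴ − d_i⁴)/32 = π(0.119⁴ − 0.0978⁴)/32 = 1.071×10^-5 m⁴.
τ_max = T·r/J = 3090 × 0.0595 / 1.071×10^-5 = 1.717×10^7 Pa.

17.2 MPa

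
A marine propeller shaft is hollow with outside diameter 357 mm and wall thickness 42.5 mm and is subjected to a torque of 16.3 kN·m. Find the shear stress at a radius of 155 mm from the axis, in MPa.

2.39 MPa

J = π(d_o⁴ − d_i⁴)/32 = π(0.357⁴ − 0.272⁴)/32 = 1.057×10^-3 m⁴.
Shear stress varies linearly with radius: τ = T·r/J = 16300 × 0.155 / 1.057×10^-3 = 2.390×10^6 Pa.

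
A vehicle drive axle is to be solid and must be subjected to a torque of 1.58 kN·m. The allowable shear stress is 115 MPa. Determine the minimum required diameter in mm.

41.2 mm

For a solid shaft τ_max = 16T/(πd³), so d = (16T/(π τ_allow))^(1/3) = (16·1580/(π·1.15×10^8))^(1/3) = 0.04121 m.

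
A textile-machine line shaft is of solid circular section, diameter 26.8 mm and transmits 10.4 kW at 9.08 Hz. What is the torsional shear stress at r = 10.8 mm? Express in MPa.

38.9 MPa

ω = 2π·9.08 = 57.05 rad/s, so T = P/ω = 10.4×10³ / 57.05 = 182.3 N·m.
J = πd⁴/32 = π(0.0268)⁴/32 = 5.065×10^-8 m⁴.
Shear stress varies linearly with radius: τ = T·r/J = 182.3 × 0.0108 / 5.065×10^-8 = 3.887×10^7 Pa.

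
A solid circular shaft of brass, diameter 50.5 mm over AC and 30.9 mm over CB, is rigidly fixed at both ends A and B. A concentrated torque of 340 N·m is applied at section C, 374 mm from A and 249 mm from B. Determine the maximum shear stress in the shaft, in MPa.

11.1 MPa

Compatibility: T_A·a/J_AC = T_B·b/J_CB with T_A + T_B = T₀.
J_AC = 6.39×10^-7 m⁴, J_CB = 8.95×10^-8 m⁴, so T_A = T₀·(J_AC/a)/((J_AC/a)+(J_CB/b)) = 280.9 N·m, T_B = 59.13 N·m.
τ in each portion: τ_AC = 1.11×10^7 Pa, τ_CB = 1.02×10^7 Pa; maximum is in AC.
τ_max = T_AC·r/J = 280.9·0.0253/6.39×10^-7 = 1.111×10^7 Pa.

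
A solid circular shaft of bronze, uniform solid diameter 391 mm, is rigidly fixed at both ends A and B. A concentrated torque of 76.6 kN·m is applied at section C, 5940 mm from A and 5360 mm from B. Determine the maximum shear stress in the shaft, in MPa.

3.43 MPa

With uniform GJ and both ends fixed, compatibility θ_AC = θ_CB gives T_A·a = T_B·b, together with T_A + T_B = T₀.
T_A = T₀·b/(a+b) = 76600·5360/11300 = 36330 N·m; T_B = 40270 N·m.
τ in each portion: τ_AC = 3.10×10^6 Pa, τ_CB = 3.43×10^6 Pa; maximum is in CB.
τ_max = T_CB·r/J = 40270·0.196/2.29×10^-3 = 3.431×10^6 Pa.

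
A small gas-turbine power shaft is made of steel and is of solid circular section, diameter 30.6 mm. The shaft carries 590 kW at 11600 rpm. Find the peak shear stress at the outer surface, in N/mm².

86.3 N/mm²

ω = 2π·11600/60 = 1215 rad/s, so T = P/ω = 590×10³ / 1215 = 485.7 N·m.
J = πd⁴/32 = π(0.0306)⁴/32 = 8.608×10^-8 m⁴.
τ_max = T·r/J = 485.7 × 0.0153 / 8.608×10^-8 = 8.633×10^7 Pa.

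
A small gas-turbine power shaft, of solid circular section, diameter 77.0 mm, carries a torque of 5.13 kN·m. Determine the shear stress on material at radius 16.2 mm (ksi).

J = πd⁴/32 = π(0.0770)⁴/32 = 3.451×10^-6 m⁴.
Shear stress varies linearly with radius: τ = T·r/J = 5130 × 0.0162 / 3.451×10^-6 = 2.408×10^7 Pa.

3.49 ksi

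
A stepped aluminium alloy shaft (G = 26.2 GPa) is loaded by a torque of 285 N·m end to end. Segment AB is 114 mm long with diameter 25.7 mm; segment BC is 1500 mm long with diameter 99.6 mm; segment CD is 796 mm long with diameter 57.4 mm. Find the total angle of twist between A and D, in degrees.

2.22°

J_AB = π(0.0257)⁴/32 = 4.28×10^-8 m⁴; J_BC = π(0.0996)⁴/32 = 9.66×10^-6 m⁴; J_CD = π(0.0574)⁴/32 = 1.07×10^-6 m⁴.
θ = (T/G)·Σ L_i/J_i = (285.0/26.2×10⁹)·(0.114/4.28×10^-8 + 1.50/9.66×10^-6 + 0.796/1.07×10^-6) = 0.03877 rad.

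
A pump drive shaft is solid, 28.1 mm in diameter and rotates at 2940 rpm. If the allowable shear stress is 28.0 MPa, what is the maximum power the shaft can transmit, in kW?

37.6 kW

J = πd⁴/32 = π(0.0281)⁴/32 = 6.121×10^-8 m⁴.
T_max = τ_allow·J/r = 2.80×10^7 × 6.121×10^-8 / 0.0140 = 122.0 N·m.
ω = 2π·2940/60 = 307.9 rad/s, so P_max = T_max·ω = 3.756×10^4 W.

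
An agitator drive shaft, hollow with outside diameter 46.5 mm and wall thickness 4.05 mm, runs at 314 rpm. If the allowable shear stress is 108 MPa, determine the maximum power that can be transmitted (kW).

37.5 kW

J = π(d_o⁴ − d_i⁴)/32 = π(0.0465⁴ − 0.0384⁴)/32 = 2.455×10^-7 m⁴.
T_max = τ_allow·J/r = 1.08×10^8 × 2.455×10^-7 / 0.0232 = 1141 N·m.
ω = 2π·314/60 = 32.88 rad/s, so P_max = T_max·ω = 3.750×10^4 W.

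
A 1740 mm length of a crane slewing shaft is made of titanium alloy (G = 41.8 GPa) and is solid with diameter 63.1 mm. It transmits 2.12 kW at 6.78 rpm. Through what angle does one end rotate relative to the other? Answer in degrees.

4.58°

ω = 2π·6.78/60 = 0.7100 rad/s, so T = P/ω = 2.12×10³ / 0.7100 = 2986 N·m.
J = πd⁴/32 = π(0.0631)⁴/32 = 1.556×10^-6 m⁴.
θ = T·L/(G·J) = 2986 × 1.74 / (41.8×10⁹ × 1.556×10^-6) = 0.07986 rad.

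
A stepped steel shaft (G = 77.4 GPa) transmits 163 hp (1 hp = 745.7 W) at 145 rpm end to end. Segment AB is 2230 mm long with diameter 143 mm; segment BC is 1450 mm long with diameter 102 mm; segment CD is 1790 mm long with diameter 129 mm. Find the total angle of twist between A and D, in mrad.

ω = 2π·145/60 = 15.18 rad/s, so T = P/ω = 163×745.7 / 15.18 = 8005 N·m.
J_AB = π(0.143)⁴/32 = 4.11×10^-5 m⁴; J_BC = π(0.102)⁴/32 = 1.06×10^-5 m⁴; J_CD = π(0.129)⁴/32 = 2.72×10^-5 m⁴.
θ = (T/G)·Σ L_i/J_i = (8005/77.4×10⁹)·(2.23/4.11×10^-5 + 1.45/1.06×10^-5 + 1.79/2.72×10^-5) = 0.02654 rad.

26.5 mrad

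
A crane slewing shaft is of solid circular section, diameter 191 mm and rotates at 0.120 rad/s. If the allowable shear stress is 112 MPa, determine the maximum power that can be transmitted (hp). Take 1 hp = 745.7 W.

J = πd⁴/32 = π(0.191)⁴/32 = 1.307×10^-4 m⁴.
T_max = τ_allow·J/r = 1.12×10^8 × 1.307×10^-4 / 0.0955 = 153200 N·m.
ω = 0.120 rad/s, so P_max = T_max·ω = 1.839×10^4 W.

24.7 hp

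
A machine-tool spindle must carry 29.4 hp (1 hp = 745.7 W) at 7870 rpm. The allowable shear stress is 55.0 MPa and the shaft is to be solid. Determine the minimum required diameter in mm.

ω = 2π·7870/60 = 824.1 rad/s, so T = P/ω = 29.4×745.7 / 824.1 = 26.60 N·m.
For a solid shaft τ_max = 16T/(πd³), so d = (16T/(π τ_allow))^(1/3) = (16·26.60/(π·5.50×10^7))^(1/3) = 0.01351 m.

13.5 mm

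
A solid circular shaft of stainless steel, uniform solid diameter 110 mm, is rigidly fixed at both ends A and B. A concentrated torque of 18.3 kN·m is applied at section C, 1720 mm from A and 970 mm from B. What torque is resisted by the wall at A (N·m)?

With uniform GJ and both ends fixed, compatibility θ_AC = θ_CB gives T_A·a = T_B·b, together with T_A + T_B = T₀.
T_A = T₀·b/(a+b) = 18300·970/2690 = 6599 N·m; T_B = 11700 N·m.

6600 N·m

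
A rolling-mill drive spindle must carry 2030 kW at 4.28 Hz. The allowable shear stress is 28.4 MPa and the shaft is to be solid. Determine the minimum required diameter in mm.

ω = 2π·4.28 = 26.89 rad/s, so T = P/ω = 2030×10³ / 26.89 = 75490 N·m.
For a solid shaft τ_max = 16T/(πd³), so d = (16T/(π τ_allow))^(1/3) = (16·75490/(π·2.84×10^7))^(1/3) = 0.2383 m.

238 mm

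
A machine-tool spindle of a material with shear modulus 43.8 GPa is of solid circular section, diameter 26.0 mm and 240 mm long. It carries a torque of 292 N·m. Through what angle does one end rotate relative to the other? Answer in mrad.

J = πd⁴/32 = π(0.0260)⁴/32 = 4.486×10^-8 m⁴.
θ = T·L/(G·J) = 292.0 × 0.240 / (43.8×10⁹ × 4.486×10^-8) = 0.03566 rad.

35.7 mrad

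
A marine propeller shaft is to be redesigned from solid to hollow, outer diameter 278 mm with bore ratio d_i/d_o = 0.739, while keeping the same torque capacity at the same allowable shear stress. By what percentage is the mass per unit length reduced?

42.5 %

Equal τ_max and T ⇒ the solid shaft needs d_s³ = d_o³(1−k⁴), so d_s = 278·(1−0.739⁴)^(1/3) = 247.0 mm.
Area ratio A_h/A_s = d_o²(1−k²)/d_s² = (1−k²)/(1−k⁴)^(2/3) = 0.5748.
Mass saving = 1 − 0.5748 = 42.5 %.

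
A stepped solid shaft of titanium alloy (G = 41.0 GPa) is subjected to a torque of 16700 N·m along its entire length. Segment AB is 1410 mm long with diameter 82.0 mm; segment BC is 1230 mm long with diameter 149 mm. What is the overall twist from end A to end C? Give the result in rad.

J_AB = π(0.0820)⁴/32 = 4.44×10^-6 m⁴; J_BC = π(0.149)⁴/32 = 4.84×10^-5 m⁴.
θ = (T/G)·Σ L_i/J_i = (16700/41.0×10⁹)·(1.41/4.44×10^-6 + 1.23/4.84×10^-5) = 0.1397 rad.

0.140 rad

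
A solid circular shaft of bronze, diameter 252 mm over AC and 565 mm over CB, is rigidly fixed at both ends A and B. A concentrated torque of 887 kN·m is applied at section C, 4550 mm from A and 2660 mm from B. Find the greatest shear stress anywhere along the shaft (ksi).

3.55 ksi

Compatibility: T_A·a/J_AC = T_B·b/J_CB with T_A + T_B = T₀.
J_AC = 3.96×10^-4 m⁴, J_CB = 0.0100 m⁴, so T_A = T₀·(J_AC/a)/((J_AC/a)+(J_CB/b)) = 20060 N·m, T_B = 866900 N·m.
τ in each portion: τ_AC = 6.38×10^6 Pa, τ_CB = 2.45×10^7 Pa; maximum is in CB.
τ_max = T_CB·r/J = 866900·0.282/0.0100 = 2.448×10^7 Pa.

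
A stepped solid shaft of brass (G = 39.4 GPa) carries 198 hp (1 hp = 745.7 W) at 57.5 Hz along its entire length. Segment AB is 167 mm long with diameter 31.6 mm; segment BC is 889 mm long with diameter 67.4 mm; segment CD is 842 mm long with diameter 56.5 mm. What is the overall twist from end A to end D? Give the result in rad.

ω = 2π·57.5 = 361.3 rad/s, so T = P/ω = 198×745.7 / 361.3 = 408.7 N·m.
J_AB = π(0.0316)⁴/32 = 9.79×10^-8 m⁴; J_BC = π(0.0674)⁴/32 = 2.03×10^-6 m⁴; J_CD = π(0.0565)⁴/32 = 1.00×10^-6 m⁴.
θ = (T/G)·Σ L_i/J_i = (408.7/39.4×10⁹)·(0.167/9.79×10^-8 + 0.889/2.03×10^-6 + 0.842/1.00×10^-6) = 0.03098 rad.

0.0310 rad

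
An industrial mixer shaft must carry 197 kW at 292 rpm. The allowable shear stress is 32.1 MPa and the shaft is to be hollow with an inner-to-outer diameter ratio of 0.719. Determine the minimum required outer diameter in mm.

ω = 2π·292/60 = 30.58 rad/s, so T = P/ω = 197×10³ / 30.58 = 6443 N·m.
For a hollow shaft with d_i/d_o = 0.719: τ_max = 16T/(π d_o³ (1−k⁴)), so d_o = [16T/(π τ_allow (1−k⁴))]^(1/3) = [16·6443/(π·3.21×10^7·0.7328)]^(1/3) = 0.1117 m.

112 mm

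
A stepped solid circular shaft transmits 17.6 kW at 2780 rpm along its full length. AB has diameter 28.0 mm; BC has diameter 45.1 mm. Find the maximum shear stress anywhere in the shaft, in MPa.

ω = 2π·2780/60 = 291.1 rad/s, so T = P/ω = 17.6×10³ / 291.1 = 60.46 N·m.
Under the same torque, τ_max = 16T/(πd³) is largest where d is smallest — segment AB (d = 28.0 mm).
τ_max = 16·60.46/(π·(0.0280)³) = 1.403×10^7 Pa.

14.0 MPa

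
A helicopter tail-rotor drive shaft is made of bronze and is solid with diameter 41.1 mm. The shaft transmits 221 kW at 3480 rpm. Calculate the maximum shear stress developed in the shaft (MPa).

ω = 2π·3480/60 = 364.4 rad/s, so T = P/ω = 221×10³ / 364.4 = 606.4 N·m.
J = πd⁴/32 = π(0.0411)⁴/32 = 2.801×10^-7 m⁴.
τ_max = T·r/J = 606.4 × 0.0206 / 2.801×10^-7 = 4.449×10^7 Pa.

44.5 MPa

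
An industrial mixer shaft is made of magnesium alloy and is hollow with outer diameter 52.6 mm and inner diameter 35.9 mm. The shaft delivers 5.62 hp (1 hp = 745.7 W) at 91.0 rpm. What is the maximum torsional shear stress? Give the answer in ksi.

2.85 ksi

ω = 2π·91.0/60 = 9.529 rad/s, so T = P/ω = 5.62×745.7 / 9.529 = 439.8 N·m.
J = π(d_o⁴ − d_i⁴)/32 = π(0.0526⁴ − 0.0359⁴)/32 = 5.885×10^-7 m⁴.
τ_max = T·r/J = 439.8 × 0.0263 / 5.885×10^-7 = 1.966×10^7 Pa.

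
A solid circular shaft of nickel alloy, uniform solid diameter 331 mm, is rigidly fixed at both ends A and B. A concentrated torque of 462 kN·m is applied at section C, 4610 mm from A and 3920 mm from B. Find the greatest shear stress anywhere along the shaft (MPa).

35.1 MPa

With uniform GJ and both ends fixed, compatibility θ_AC = θ_CB gives T_A·a = T_B·b, together with T_A + T_B = T₀.
T_A = T₀·b/(a+b) = 462000·3920/8530 = 212300 N·m; T_B = 249700 N·m.
τ in each portion: τ_AC = 2.98×10^7 Pa, τ_CB = 3.51×10^7 Pa; maximum is in CB.
τ_max = T_CB·r/J = 249700·0.166/1.18×10^-3 = 3.507×10^7 Pa.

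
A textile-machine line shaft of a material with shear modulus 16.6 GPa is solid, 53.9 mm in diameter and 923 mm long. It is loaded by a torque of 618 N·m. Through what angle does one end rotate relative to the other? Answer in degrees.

J = πd⁴/32 = π(0.0539)⁴/32 = 8.286×10^-7 m⁴.
θ = T·L/(G·J) = 618.0 × 0.923 / (16.6×10⁹ × 8.286×10^-7) = 0.04147 rad.

2.38°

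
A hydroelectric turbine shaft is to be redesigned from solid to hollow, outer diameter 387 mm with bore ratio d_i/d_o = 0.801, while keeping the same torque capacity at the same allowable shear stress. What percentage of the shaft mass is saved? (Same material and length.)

Equal τ_max and T ⇒ the solid shaft needs d_s³ = d_o³(1−k⁴), so d_s = 387·(1−0.801⁴)^(1/3) = 324.3 mm.
Area ratio A_h/A_s = d_o²(1−k²)/d_s² = (1−k²)/(1−k⁴)^(2/3) = 0.5104.
Mass saving = 1 − 0.5104 = 49.0 %.

49.0 %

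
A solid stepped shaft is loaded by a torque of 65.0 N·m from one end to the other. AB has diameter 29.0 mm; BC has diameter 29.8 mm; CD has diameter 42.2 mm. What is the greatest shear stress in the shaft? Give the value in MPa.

Under the same torque, τ_max = 16T/(πd³) is largest where d is smallest — segment AB (d = 29.0 mm).
τ_max = 16·65.00/(π·(0.0290)³) = 1.357×10^7 Pa.

13.6 MPa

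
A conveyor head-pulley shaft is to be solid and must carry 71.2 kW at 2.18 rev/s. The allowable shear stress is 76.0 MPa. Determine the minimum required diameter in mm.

ω = 2π·2.18 = 13.70 rad/s, so T = P/ω = 71.2×10³ / 13.70 = 5198 N·m.
For a solid shaft τ_max = 16T/(πd³), so d = (16T/(π τ_allow))^(1/3) = (16·5198/(π·7.60×10^7))^(1/3) = 0.07036 m.

70.4 mm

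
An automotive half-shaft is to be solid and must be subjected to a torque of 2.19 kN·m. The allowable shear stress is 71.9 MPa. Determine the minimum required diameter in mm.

53.7 mm

For a solid shaft τ_max = 16T/(πd³), so d = (16T/(π τ_allow))^(1/3) = (16·2190/(π·7.19×10^7))^(1/3) = 0.05373 m.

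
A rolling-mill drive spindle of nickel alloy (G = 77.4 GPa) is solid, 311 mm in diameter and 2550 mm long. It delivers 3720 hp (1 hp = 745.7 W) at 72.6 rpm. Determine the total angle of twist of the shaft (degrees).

0.750°

ω = 2π·72.6/60 = 7.603 rad/s, so T = P/ω = 3720×745.7 / 7.603 = 364900 N·m.
J = πd⁴/32 = π(0.311)⁴/32 = 9.184×10^-4 m⁴.
θ = T·L/(G·J) = 364900 × 2.55 / (77.4×10⁹ × 9.184×10^-4) = 0.01309 rad.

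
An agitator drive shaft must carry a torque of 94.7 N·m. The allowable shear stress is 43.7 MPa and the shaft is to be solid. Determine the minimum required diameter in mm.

22.3 mm

For a solid shaft τ_max = 16T/(πd³), so d = (16T/(π τ_allow))^(1/3) = (16·94.70/(π·4.37×10^7))^(1/3) = 0.02226 m.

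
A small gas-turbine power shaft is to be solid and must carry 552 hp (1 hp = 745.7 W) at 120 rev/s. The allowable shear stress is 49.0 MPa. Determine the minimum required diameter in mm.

ω = 2π·120 = 754.0 rad/s, so T = P/ω = 552×745.7 / 754.0 = 545.9 N·m.
For a solid shaft τ_max = 16T/(πd³), so d = (16T/(π τ_allow))^(1/3) = (16·545.9/(π·4.90×10^7))^(1/3) = 0.03843 m.

38.4 mm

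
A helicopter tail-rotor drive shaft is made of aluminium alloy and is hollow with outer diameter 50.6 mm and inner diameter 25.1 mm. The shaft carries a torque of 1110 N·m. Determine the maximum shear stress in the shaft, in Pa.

4.64e7 Pa

J = π(d_o⁴ − d_i⁴)/32 = π(0.0506⁴ − 0.0251⁴)/32 = 6.046×10^-7 m⁴.
τ_max = T·r/J = 1110 × 0.0253 / 6.046×10^-7 = 4.645×10^7 Pa.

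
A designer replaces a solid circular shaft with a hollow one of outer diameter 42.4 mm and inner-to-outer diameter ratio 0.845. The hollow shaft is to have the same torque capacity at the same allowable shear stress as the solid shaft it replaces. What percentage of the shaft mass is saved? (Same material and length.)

Equal τ_max and T ⇒ the solid shaft needs d_s³ = d_o³(1−k⁴), so d_s = 42.4·(1−0.845⁴)^(1/3) = 33.43 mm.
Area ratio A_h/A_s = d_o²(1−k²)/d_s² = (1−k²)/(1−k⁴)^(2/3) = 0.4600.
Mass saving = 1 − 0.4600 = 54.0 %.

54.0 %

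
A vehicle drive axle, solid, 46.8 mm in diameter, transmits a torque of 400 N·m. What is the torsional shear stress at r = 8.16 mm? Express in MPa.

6.93 MPa

J = πd⁴/32 = π(0.0468)⁴/32 = 4.710×10^-7 m⁴.
Shear stress varies linearly with radius: τ = T·r/J = 400.0 × 0.00816 / 4.710×10^-7 = 6.931×10^6 Pa.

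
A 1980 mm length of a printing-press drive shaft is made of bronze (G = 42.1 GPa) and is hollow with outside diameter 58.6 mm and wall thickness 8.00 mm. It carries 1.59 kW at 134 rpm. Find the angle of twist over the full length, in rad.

0.00639 rad

ω = 2π·134/60 = 14.03 rad/s, so T = P/ω = 1.59×10³ / 14.03 = 113.3 N·m.
J = π(d_o⁴ − d_i⁴)/32 = π(0.0586⁴ − 0.0426⁴)/32 = 8.344×10^-7 m⁴.
θ = T·L/(G·J) = 113.3 × 1.98 / (42.1×10⁹ × 8.344×10^-7) = 6.387×10^-3 rad.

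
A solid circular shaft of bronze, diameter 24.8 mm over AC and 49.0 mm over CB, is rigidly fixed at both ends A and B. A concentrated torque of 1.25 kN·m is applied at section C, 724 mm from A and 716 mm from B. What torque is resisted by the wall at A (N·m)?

76.2 N·m

Compatibility: T_A·a/J_AC = T_B·b/J_CB with T_A + T_B = T₀.
J_AC = 3.71×10^-8 m⁴, J_CB = 5.66×10^-7 m⁴, so T_A = T₀·(J_AC/a)/((J_AC/a)+(J_CB/b)) = 76.17 N·m, T_B = 1174 N·m.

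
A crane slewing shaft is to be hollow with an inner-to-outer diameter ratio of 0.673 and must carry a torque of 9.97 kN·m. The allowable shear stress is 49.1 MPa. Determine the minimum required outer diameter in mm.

109 mm

For a hollow shaft with d_i/d_o = 0.673: τ_max = 16T/(π d_o³ (1−k⁴)), so d_o = [16T/(π τ_allow (1−k⁴))]^(1/3) = [16·9970/(π·4.91×10^7·0.7949)]^(1/3) = 0.1092 m.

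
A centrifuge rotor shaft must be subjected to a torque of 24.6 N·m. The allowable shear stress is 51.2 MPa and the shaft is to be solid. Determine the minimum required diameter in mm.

For a solid shaft τ_max = 16T/(πd³), so d = (16T/(π τ_allow))^(1/3) = (16·24.60/(π·5.12×10^7))^(1/3) = 0.01348 m.

13.5 mm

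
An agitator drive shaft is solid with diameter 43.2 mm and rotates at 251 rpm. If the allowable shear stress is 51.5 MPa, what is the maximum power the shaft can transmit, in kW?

J = πd⁴/32 = π(0.0432)⁴/32 = 3.419×10^-7 m⁴.
T_max = τ_allow·J/r = 5.15×10^7 × 3.419×10^-7 / 0.0216 = 815.2 N·m.
ω = 2π·251/60 = 26.28 rad/s, so P_max = T_max·ω = 2.143×10^4 W.

21.4 kW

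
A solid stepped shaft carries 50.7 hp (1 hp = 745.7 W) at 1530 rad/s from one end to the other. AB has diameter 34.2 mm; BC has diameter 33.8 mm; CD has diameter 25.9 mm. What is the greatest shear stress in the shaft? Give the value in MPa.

7.24 MPa

ω = 1530 rad/s, so T = P/ω = 50.7×745.7 / 1530 = 24.71 N·m.
Under the same torque, τ_max = 16T/(πd³) is largest where d is smallest — segment CD (d = 25.9 mm).
τ_max = 16·24.71/(π·(0.0259)³) = 7.244×10^6 Pa.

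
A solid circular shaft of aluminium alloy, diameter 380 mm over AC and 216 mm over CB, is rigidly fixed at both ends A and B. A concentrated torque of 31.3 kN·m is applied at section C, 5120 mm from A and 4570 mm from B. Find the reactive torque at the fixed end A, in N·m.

28000 N·m

Compatibility: T_A·a/J_AC = T_B·b/J_CB with T_A + T_B = T₀.
J_AC = 2.05×10^-3 m⁴, J_CB = 2.14×10^-4 m⁴, so T_A = T₀·(J_AC/a)/((J_AC/a)+(J_CB/b)) = 28020 N·m, T_B = 3277 N·m.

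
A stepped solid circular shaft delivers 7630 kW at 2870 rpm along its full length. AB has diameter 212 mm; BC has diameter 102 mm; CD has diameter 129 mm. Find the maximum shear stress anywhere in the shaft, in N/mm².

ω = 2π·2870/60 = 300.5 rad/s, so T = P/ω = 7630×10³ / 300.5 = 25390 N·m.
Under the same torque, τ_max = 16T/(πd³) is largest where d is smallest — segment BC (d = 102 mm).
τ_max = 16·25390/(π·(0.102)³) = 1.218×10^8 Pa.

122 N/mm²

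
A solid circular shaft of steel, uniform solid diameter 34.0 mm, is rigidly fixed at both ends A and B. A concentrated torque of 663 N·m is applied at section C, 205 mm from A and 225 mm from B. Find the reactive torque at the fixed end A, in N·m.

347 N·m

With uniform GJ and both ends fixed, compatibility θ_AC = θ_CB gives T_A·a = T_B·b, together with T_A + T_B = T₀.
T_A = T₀·b/(a+b) = 663.0·225/430.0 = 346.9 N·m; T_B = 316.1 N·m.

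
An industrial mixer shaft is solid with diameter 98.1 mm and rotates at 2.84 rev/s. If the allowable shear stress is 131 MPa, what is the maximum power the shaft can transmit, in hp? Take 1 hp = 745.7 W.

J = πd⁴/32 = π(0.0981)⁴/32 = 9.092×10^-6 m⁴.
T_max = τ_allow·J/r = 1.31×10^8 × 9.092×10^-6 / 0.0490 = 24280 N·m.
ω = 2π·2.84 = 17.84 rad/s, so P_max = T_max·ω = 4.333×10^5 W.

581 hp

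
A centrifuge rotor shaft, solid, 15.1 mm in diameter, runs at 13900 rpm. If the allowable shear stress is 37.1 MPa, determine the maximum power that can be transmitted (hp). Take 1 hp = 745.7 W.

49.0 hp

J = πd⁴/32 = π(0.0151)⁴/32 = 5.104×10^-9 m⁴.
T_max = τ_allow·J/r = 3.71×10^7 × 5.104×10^-9 / 0.00755 = 25.08 N·m.
ω = 2π·13900/60 = 1456 rad/s, so P_max = T_max·ω = 3.651×10^4 W.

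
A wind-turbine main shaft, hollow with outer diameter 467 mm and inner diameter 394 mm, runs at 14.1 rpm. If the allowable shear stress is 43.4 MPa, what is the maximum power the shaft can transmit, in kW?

632 kW

J = π(d_o⁴ − d_i⁴)/32 = π(0.467⁴ − 0.394⁴)/32 = 2.304×10^-3 m⁴.
T_max = τ_allow·J/r = 4.34×10^7 × 2.304×10^-3 / 0.234 = 428200 N·m.
ω = 2π·14.1/60 = 1.477 rad/s, so P_max = T_max·ω = 6.322×10^5 W.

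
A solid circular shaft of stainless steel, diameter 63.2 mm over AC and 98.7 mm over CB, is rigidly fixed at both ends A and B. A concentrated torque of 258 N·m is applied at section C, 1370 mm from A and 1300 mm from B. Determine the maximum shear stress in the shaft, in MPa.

1.18 MPa

Compatibility: T_A·a/J_AC = T_B·b/J_CB with T_A + T_B = T₀.
J_AC = 1.57×10^-6 m⁴, J_CB = 9.32×10^-6 m⁴, so T_A = T₀·(J_AC/a)/((J_AC/a)+(J_CB/b)) = 35.49 N·m, T_B = 222.5 N·m.
τ in each portion: τ_AC = 7.16×10^5 Pa, τ_CB = 1.18×10^6 Pa; maximum is in CB.
τ_max = T_CB·r/J = 222.5·0.0493/9.32×10^-6 = 1.179×10^6 Pa.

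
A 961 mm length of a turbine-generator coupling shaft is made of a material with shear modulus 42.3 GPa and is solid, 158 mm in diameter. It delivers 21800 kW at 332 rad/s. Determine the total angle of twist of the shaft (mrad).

ω = 332 rad/s, so T = P/ω = 21800×10³ / 332.0 = 65660 N·m.
J = πd⁴/32 = π(0.158)⁴/32 = 6.118×10^-5 m⁴.
θ = T·L/(G·J) = 65660 × 0.961 / (42.3×10⁹ × 6.118×10^-5) = 0.02438 rad.

24.4 mrad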